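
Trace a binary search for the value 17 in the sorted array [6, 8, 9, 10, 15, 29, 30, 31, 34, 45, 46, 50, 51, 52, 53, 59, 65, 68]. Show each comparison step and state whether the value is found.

Binary search for 17 in [6, 8, 9, 10, 15, 29, 30, 31, 34, 45, 46, 50, 51, 52, 53, 59, 65, 68]:

lo=0, hi=17, mid=8, arr[mid]=34 -> 34 > 17, search left half
lo=0, hi=7, mid=3, arr[mid]=10 -> 10 < 17, search right half
lo=4, hi=7, mid=5, arr[mid]=29 -> 29 > 17, search left half
lo=4, hi=4, mid=4, arr[mid]=15 -> 15 < 17, search right half
lo=5 > hi=4, target 17 not found

Binary search determines that 17 is not in the array after 4 comparisons. The search space was exhausted without finding the target.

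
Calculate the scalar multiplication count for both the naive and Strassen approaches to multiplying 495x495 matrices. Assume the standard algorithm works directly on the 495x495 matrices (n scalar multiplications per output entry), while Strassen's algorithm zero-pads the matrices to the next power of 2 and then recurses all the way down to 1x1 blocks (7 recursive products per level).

Matrix multiplication for 495x495 matrices:

Strassen's algorithm requires power-of-2 dimensions. Pad 495x495 to 512x512 (next power of 2).

Standard algorithm: 495^3 = 121287375 multiplications
Strassen's algorithm: 7^(log2(512)) = 7^9 = 40353607 multiplications
Savings: 121287375 - 40353607 = 80933768 multiplications

Standard: 121287375 multiplications (495^3). Strassen: 40353607 multiplications (7^9, after padding to 512x512). Strassen reduces 8 recursive multiplications to 7 at each level.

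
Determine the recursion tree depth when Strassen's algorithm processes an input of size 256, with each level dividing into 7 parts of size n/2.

For divide and conquer with division factor 2:

Problem sizes at each level:
Level 0: 256
Level 1: 128
Level 2: 64
Level 3: 32
Level 4: 16
Level 5: 8
Level 6: 4
Level 7: 2
Level 8: 1

The root is level 0 and the size-1 base case is level 8 (the tree spans levels 0 through 8, i.e. 9 levels counting the root), so the depth is the number of divisions: log_2(256) = 8

The recursion tree depth is log_2(256) = 8. At each level, the problem size is divided by 2, so it takes 8 divisions to reduce to a base case of size 1. The algorithm makes 7 recursive calls at each level.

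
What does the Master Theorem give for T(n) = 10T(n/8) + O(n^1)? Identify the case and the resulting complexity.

Master Theorem for T(n) = 10T(n/8) + O(n^1):

a = 10, b = 8, c = 1
log_b(a) = log_8(10) = 1.1073

Case 1: c = 1 < log_8(10) = 1.1073
T(n) = O(n^(log_8 10))

For T(n) = 10T(n/8) + O(n^1): log_8(10) = 1.1073. This is Case 1 of the Master Theorem (c < log_b(a), work dominated by leaves), giving O(n^(log_8 10)).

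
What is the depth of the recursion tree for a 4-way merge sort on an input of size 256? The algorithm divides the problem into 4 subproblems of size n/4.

For divide and conquer with division factor 4:

Problem sizes at each level:
Level 0: 256
Level 1: 64
Level 2: 16
Level 3: 4
Level 4: 1

The root is level 0 and the size-1 base case is level 4 (the tree spans levels 0 through 4, i.e. 5 levels counting the root), so the depth is the number of divisions: log_4(256) = 4

The recursion tree depth is log_4(256) = 4. At each level, the problem size is divided by 4, so it takes 4 divisions to reduce to a base case of size 1. The algorithm makes 4 recursive calls at each level.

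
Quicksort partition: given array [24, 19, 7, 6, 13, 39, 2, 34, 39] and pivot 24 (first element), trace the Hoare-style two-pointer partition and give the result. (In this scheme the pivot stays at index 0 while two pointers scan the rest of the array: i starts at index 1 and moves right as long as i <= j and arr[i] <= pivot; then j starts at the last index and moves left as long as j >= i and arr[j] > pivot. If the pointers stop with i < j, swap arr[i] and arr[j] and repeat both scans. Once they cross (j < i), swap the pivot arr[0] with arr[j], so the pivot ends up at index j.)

Hoare-style two-pointer partition with pivot = 24:

Initial array: [24, 19, 7, 6, 13, 39, 2, 34, 39]

Pointers start at i = 1, j = 8.
i stops at index 5 (arr[5]=39 > 24), j stops at index 6 (arr[6]=2 <= 24): swap arr[5] and arr[6], array becomes [24, 19, 7, 6, 13, 2, 39, 34, 39]
i ends at 6, j ends at 5: the pointers have crossed (j < i), so scanning stops.

Swap pivot arr[0] with arr[5] to place pivot at position 5: [2, 19, 7, 6, 13, 24, 39, 34, 39]
Pivot position: 5

After partitioning with pivot 24, the array becomes [2, 19, 7, 6, 13, 24, 39, 34, 39]. The pivot is placed at index 5. All elements to the left of the pivot are <= 24, and all elements to the right are > 24.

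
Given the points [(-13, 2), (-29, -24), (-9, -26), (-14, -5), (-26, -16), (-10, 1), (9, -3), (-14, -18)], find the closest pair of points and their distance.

Computing all pairwise distances among 8 points:

d((-13, 2), (-29, -24)) = 30.5287
d((-13, 2), (-9, -26)) = 28.2843
d((-13, 2), (-14, -5)) = 7.0711
d((-13, 2), (-26, -16)) = 22.2036
d((-13, 2), (-10, 1)) = 3.1623 <-- minimum
d((-13, 2), (9, -3)) = 22.561
d((-13, 2), (-14, -18)) = 20.025
d((-29, -24), (-9, -26)) = 20.0998
d((-29, -24), (-14, -5)) = 24.2074
d((-29, -24), (-26, -16)) = 8.544
d((-29, -24), (-10, 1)) = 31.4006
d((-29, -24), (9, -3)) = 43.4166
d((-29, -24), (-14, -18)) = 16.1555
d((-9, -26), (-14, -5)) = 21.587
d((-9, -26), (-26, -16)) = 19.7231
d((-9, -26), (-10, 1)) = 27.0185
d((-9, -26), (9, -3)) = 29.2062
d((-9, -26), (-14, -18)) = 9.434
d((-14, -5), (-26, -16)) = 16.2788
d((-14, -5), (-10, 1)) = 7.2111
d((-14, -5), (9, -3)) = 23.0868
d((-14, -5), (-14, -18)) = 13.0
d((-26, -16), (-10, 1)) = 23.3452
d((-26, -16), (9, -3)) = 37.3363
d((-26, -16), (-14, -18)) = 12.1655
d((-10, 1), (9, -3)) = 19.4165
d((-10, 1), (-14, -18)) = 19.4165
d((9, -3), (-14, -18)) = 27.4591

Closest pair: (-13, 2) and (-10, 1) with distance 3.1623

The closest pair is (-13, 2) and (-10, 1) with Euclidean distance 3.1623. For 8 points, brute-force pairwise comparison is shown above. For large n, the divide-and-conquer algorithm (sort by x, recurse on halves, check the dividing strip) achieves O(n log n).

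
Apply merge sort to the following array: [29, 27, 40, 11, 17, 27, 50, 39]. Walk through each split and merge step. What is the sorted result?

Merge sort trace:

Split: [29, 27, 40, 11, 17, 27, 50, 39] -> [29, 27, 40, 11] and [17, 27, 50, 39]
  Split: [29, 27, 40, 11] -> [29, 27] and [40, 11]
    Split: [29, 27] -> [29] and [27]
    Merge: [29] + [27] -> [27, 29]
    Split: [40, 11] -> [40] and [11]
    Merge: [40] + [11] -> [11, 40]
  Merge: [27, 29] + [11, 40] -> [11, 27, 29, 40]
  Split: [17, 27, 50, 39] -> [17, 27] and [50, 39]
    Split: [17, 27] -> [17] and [27]
    Merge: [17] + [27] -> [17, 27]
    Split: [50, 39] -> [50] and [39]
    Merge: [50] + [39] -> [39, 50]
  Merge: [17, 27] + [39, 50] -> [17, 27, 39, 50]
Merge: [11, 27, 29, 40] + [17, 27, 39, 50] -> [11, 17, 27, 27, 29, 39, 40, 50]

Final sorted array: [11, 17, 27, 27, 29, 39, 40, 50]

The merge sort proceeds by recursively splitting the array and merging sorted halves.
After all merges, the sorted array is [11, 17, 27, 27, 29, 39, 40, 50].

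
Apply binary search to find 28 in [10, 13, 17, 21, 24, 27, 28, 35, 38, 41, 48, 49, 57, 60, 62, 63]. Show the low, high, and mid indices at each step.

Binary search for 28 in [10, 13, 17, 21, 24, 27, 28, 35, 38, 41, 48, 49, 57, 60, 62, 63]:

lo=0, hi=15, mid=7, arr[mid]=35 -> 35 > 28, search left half
lo=0, hi=6, mid=3, arr[mid]=21 -> 21 < 28, search right half
lo=4, hi=6, mid=5, arr[mid]=27 -> 27 < 28, search right half
lo=6, hi=6, mid=6, arr[mid]=28 -> Found target at index 6!

Binary search finds 28 at index 6 after 4 comparisons. The search repeatedly halves the search space by comparing with the middle element.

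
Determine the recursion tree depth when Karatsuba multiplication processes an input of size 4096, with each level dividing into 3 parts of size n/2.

For divide and conquer with division factor 2:

Problem sizes at each level:
Level 0: 4096
Level 1: 2048
Level 2: 1024
Level 3: 512
Level 4: 256
Level 5: 128
Level 6: 64
Level 7: 32
Level 8: 16
Level 9: 8
Level 10: 4
Level 11: 2
Level 12: 1

The root is level 0 and the size-1 base case is level 12 (the tree spans levels 0 through 12, i.e. 13 levels counting the root), so the depth is the number of divisions: log_2(4096) = 12

The recursion tree depth is log_2(4096) = 12. At each level, the problem size is divided by 2, so it takes 12 divisions to reduce to a base case of size 1. The algorithm makes 3 recursive calls at each level.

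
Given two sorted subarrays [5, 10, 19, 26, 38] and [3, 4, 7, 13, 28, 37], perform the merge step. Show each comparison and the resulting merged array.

Merging process:

Compare 5 vs 3: take 3 from right. Merged: [3]
Compare 5 vs 4: take 4 from right. Merged: [3, 4]
Compare 5 vs 7: take 5 from left. Merged: [3, 4, 5]
Compare 10 vs 7: take 7 from right. Merged: [3, 4, 5, 7]
Compare 10 vs 13: take 10 from left. Merged: [3, 4, 5, 7, 10]
Compare 19 vs 13: take 13 from right. Merged: [3, 4, 5, 7, 10, 13]
Compare 19 vs 28: take 19 from left. Merged: [3, 4, 5, 7, 10, 13, 19]
Compare 26 vs 28: take 26 from left. Merged: [3, 4, 5, 7, 10, 13, 19, 26]
Compare 38 vs 28: take 28 from right. Merged: [3, 4, 5, 7, 10, 13, 19, 26, 28]
Compare 38 vs 37: take 37 from right. Merged: [3, 4, 5, 7, 10, 13, 19, 26, 28, 37]
Append remaining from left: [38]. Merged: [3, 4, 5, 7, 10, 13, 19, 26, 28, 37, 38]

Final merged array: [3, 4, 5, 7, 10, 13, 19, 26, 28, 37, 38]
Total comparisons: 10

The merged array is [3, 4, 5, 7, 10, 13, 19, 26, 28, 37, 38], requiring 10 comparisons. The merge step runs in O(n) time where n is the total number of elements.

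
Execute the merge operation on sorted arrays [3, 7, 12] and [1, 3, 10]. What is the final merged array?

Merging process:

Compare 3 vs 1: take 1 from right. Merged: [1]
Compare 3 vs 3: take 3 from left. Merged: [1, 3]
Compare 7 vs 3: take 3 from right. Merged: [1, 3, 3]
Compare 7 vs 10: take 7 from left. Merged: [1, 3, 3, 7]
Compare 12 vs 10: take 10 from right. Merged: [1, 3, 3, 7, 10]
Append remaining from left: [12]. Merged: [1, 3, 3, 7, 10, 12]

Final merged array: [1, 3, 3, 7, 10, 12]
Total comparisons: 5

The merged array is [1, 3, 3, 7, 10, 12], requiring 5 comparisons. The merge step runs in O(n) time where n is the total number of elements.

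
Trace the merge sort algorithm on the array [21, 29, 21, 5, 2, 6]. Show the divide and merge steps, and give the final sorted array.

Merge sort trace:

Split: [21, 29, 21, 5, 2, 6] -> [21, 29, 21] and [5, 2, 6]
  Split: [21, 29, 21] -> [21] and [29, 21]
    Split: [29, 21] -> [29] and [21]
    Merge: [29] + [21] -> [21, 29]
  Merge: [21] + [21, 29] -> [21, 21, 29]
  Split: [5, 2, 6] -> [5] and [2, 6]
    Split: [2, 6] -> [2] and [6]
    Merge: [2] + [6] -> [2, 6]
  Merge: [5] + [2, 6] -> [2, 5, 6]
Merge: [21, 21, 29] + [2, 5, 6] -> [2, 5, 6, 21, 21, 29]

Final sorted array: [2, 5, 6, 21, 21, 29]

The merge sort proceeds by recursively splitting the array and merging sorted halves.
After all merges, the sorted array is [2, 5, 6, 21, 21, 29].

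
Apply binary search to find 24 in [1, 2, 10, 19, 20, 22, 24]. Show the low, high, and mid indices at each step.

Binary search for 24 in [1, 2, 10, 19, 20, 22, 24]:

lo=0, hi=6, mid=3, arr[mid]=19 -> 19 < 24, search right half
lo=4, hi=6, mid=5, arr[mid]=22 -> 22 < 24, search right half
lo=6, hi=6, mid=6, arr[mid]=24 -> Found target at index 6!

Binary search finds 24 at index 6 after 3 comparisons. The search repeatedly halves the search space by comparing with the middle element.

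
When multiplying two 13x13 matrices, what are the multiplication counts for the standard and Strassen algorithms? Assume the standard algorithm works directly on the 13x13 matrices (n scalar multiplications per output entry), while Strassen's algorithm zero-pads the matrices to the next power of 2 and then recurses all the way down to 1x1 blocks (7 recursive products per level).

Matrix multiplication for 13x13 matrices:

Strassen's algorithm requires power-of-2 dimensions. Pad 13x13 to 16x16 (next power of 2).

Standard algorithm: 13^3 = 2197 multiplications
Strassen's algorithm: 7^(log2(16)) = 7^4 = 2401 multiplications
Difference: 2197 - 2401 = -204 (Strassen uses MORE here due to padding overhead — for small or just-over-power-of-2 n, padding can outweigh the per-level savings)

Standard: 2197 multiplications (13^3). Strassen: 2401 multiplications (7^4, after padding to 16x16). Strassen reduces 8 recursive multiplications to 7 at each level.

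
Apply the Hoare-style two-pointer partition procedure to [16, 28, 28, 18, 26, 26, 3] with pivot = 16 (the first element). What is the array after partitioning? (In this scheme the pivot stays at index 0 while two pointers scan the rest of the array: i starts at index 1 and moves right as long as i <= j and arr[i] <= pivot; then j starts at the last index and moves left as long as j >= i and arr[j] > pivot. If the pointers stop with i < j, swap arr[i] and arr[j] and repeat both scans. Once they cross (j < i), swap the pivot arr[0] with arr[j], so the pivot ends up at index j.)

Hoare-style two-pointer partition with pivot = 16:

Initial array: [16, 28, 28, 18, 26, 26, 3]

Pointers start at i = 1, j = 6.
i stops at index 1 (arr[1]=28 > 16), j stops at index 6 (arr[6]=3 <= 16): swap arr[1] and arr[6], array becomes [16, 3, 28, 18, 26, 26, 28]
i ends at 2, j ends at 1: the pointers have crossed (j < i), so scanning stops.

Swap pivot arr[0] with arr[1] to place pivot at position 1: [3, 16, 28, 18, 26, 26, 28]
Pivot position: 1

After partitioning with pivot 16, the array becomes [3, 16, 28, 18, 26, 26, 28]. The pivot is placed at index 1. All elements to the left of the pivot are <= 16, and all elements to the right are > 16.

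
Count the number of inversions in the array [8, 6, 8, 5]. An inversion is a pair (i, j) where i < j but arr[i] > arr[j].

Finding inversions in [8, 6, 8, 5]:

(0, 1): arr[0]=8 > arr[1]=6
(0, 3): arr[0]=8 > arr[3]=5
(1, 3): arr[1]=6 > arr[3]=5
(2, 3): arr[2]=8 > arr[3]=5

Total inversions: 4

The array has 4 inversion(s): (0,1), (0,3), (1,3), (2,3). Each pair (i,j) satisfies i < j and arr[i] > arr[j].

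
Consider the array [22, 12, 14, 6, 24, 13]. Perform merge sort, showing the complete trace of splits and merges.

Merge sort trace:

Split: [22, 12, 14, 6, 24, 13] -> [22, 12, 14] and [6, 24, 13]
  Split: [22, 12, 14] -> [22] and [12, 14]
    Split: [12, 14] -> [12] and [14]
    Merge: [12] + [14] -> [12, 14]
  Merge: [22] + [12, 14] -> [12, 14, 22]
  Split: [6, 24, 13] -> [6] and [24, 13]
    Split: [24, 13] -> [24] and [13]
    Merge: [24] + [13] -> [13, 24]
  Merge: [6] + [13, 24] -> [6, 13, 24]
Merge: [12, 14, 22] + [6, 13, 24] -> [6, 12, 13, 14, 22, 24]

Final sorted array: [6, 12, 13, 14, 22, 24]

The merge sort proceeds by recursively splitting the array and merging sorted halves.
After all merges, the sorted array is [6, 12, 13, 14, 22, 24].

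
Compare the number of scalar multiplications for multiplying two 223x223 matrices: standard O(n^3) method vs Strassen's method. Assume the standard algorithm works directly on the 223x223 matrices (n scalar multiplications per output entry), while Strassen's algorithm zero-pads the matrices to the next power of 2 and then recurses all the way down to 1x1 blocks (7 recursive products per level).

Matrix multiplication for 223x223 matrices:

Strassen's algorithm requires power-of-2 dimensions. Pad 223x223 to 256x256 (next power of 2).

Standard algorithm: 223^3 = 11089567 multiplications
Strassen's algorithm: 7^(log2(256)) = 7^8 = 5764801 multiplications
Savings: 11089567 - 5764801 = 5324766 multiplications

Standard: 11089567 multiplications (223^3). Strassen: 5764801 multiplications (7^8, after padding to 256x256). Strassen reduces 8 recursive multiplications to 7 at each level.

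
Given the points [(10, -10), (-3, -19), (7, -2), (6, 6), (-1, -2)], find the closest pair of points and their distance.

Computing all pairwise distances among 5 points:

d((10, -10), (-3, -19)) = 15.8114
d((10, -10), (7, -2)) = 8.544
d((10, -10), (6, 6)) = 16.4924
d((10, -10), (-1, -2)) = 13.6015
d((-3, -19), (7, -2)) = 19.7231
d((-3, -19), (6, 6)) = 26.5707
d((-3, -19), (-1, -2)) = 17.1172
d((7, -2), (6, 6)) = 8.0623
d((7, -2), (-1, -2)) = 8.0 <-- minimum
d((6, 6), (-1, -2)) = 10.6301

Closest pair: (7, -2) and (-1, -2) with distance 8.0

The closest pair is (7, -2) and (-1, -2) with Euclidean distance 8.0. For 5 points, brute-force pairwise comparison is shown above. For large n, the divide-and-conquer algorithm (sort by x, recurse on halves, check the dividing strip) achieves O(n log n).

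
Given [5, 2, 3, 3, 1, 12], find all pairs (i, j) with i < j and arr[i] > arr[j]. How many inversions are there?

Finding inversions in [5, 2, 3, 3, 1, 12]:

(0, 1): arr[0]=5 > arr[1]=2
(0, 2): arr[0]=5 > arr[2]=3
(0, 3): arr[0]=5 > arr[3]=3
(0, 4): arr[0]=5 > arr[4]=1
(1, 4): arr[1]=2 > arr[4]=1
(2, 4): arr[2]=3 > arr[4]=1
(3, 4): arr[3]=3 > arr[4]=1

Total inversions: 7

The array has 7 inversion(s): (0,1), (0,2), (0,3), (0,4), (1,4), (2,4), (3,4). Each pair (i,j) satisfies i < j and arr[i] > arr[j].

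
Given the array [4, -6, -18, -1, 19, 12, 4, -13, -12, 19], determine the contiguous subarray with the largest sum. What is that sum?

Using Kadane's algorithm on [4, -6, -18, -1, 19, 12, 4, -13, -12, 19]:

Scanning through the array:
Position 1 (value -6): max_ending_here = -2, max_so_far = 4
Position 2 (value -18): max_ending_here = -18, max_so_far = 4
Position 3 (value -1): max_ending_here = -1, max_so_far = 4
Position 4 (value 19): max_ending_here = 19, max_so_far = 19
Position 5 (value 12): max_ending_here = 31, max_so_far = 31
Position 6 (value 4): max_ending_here = 35, max_so_far = 35
Position 7 (value -13): max_ending_here = 22, max_so_far = 35
Position 8 (value -12): max_ending_here = 10, max_so_far = 35
Position 9 (value 19): max_ending_here = 29, max_so_far = 35

Maximum subarray: [19, 12, 4]
Maximum sum: 35

The maximum subarray is [19, 12, 4] with sum 35. This subarray runs from index 4 to index 6.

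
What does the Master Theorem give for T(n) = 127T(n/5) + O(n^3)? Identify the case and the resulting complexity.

Master Theorem for T(n) = 127T(n/5) + O(n^3):

a = 127, b = 5, c = 3
log_b(a) = log_5(127) = 3.0099

Case 1: c = 3 < log_5(127) = 3.0099
T(n) = O(n^(log_5 127))

For T(n) = 127T(n/5) + O(n^3): log_5(127) = 3.0099. This is Case 1 of the Master Theorem (c < log_b(a), work dominated by leaves), giving O(n^(log_5 127)).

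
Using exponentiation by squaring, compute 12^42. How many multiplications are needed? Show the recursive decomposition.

Computing 12^42 by squaring (build up from 12^1; each line after the first costs one multiplication):

12^1 = 12
12^2 = (12^1)^2 = 12^2 = 144
12^4 = (12^2)^2 = 144^2 = 20736
12^5 = 12 * 12^4 = 12 * 20736 = 248832
12^10 = (12^5)^2 = 248832^2 = 61917364224
12^20 = (12^10)^2 = 61917364224^2 = 3833759992447475122176
12^21 = 12 * 12^20 = 12 * 3833759992447475122176 = 46005119909369701466112
12^42 = (12^21)^2 = 46005119909369701466112^2 = 2116471057875484488839167999221661362284396544

Result: 2116471057875484488839167999221661362284396544
Multiplications needed: 7 (7 lines after 12^1)

12^42 = 2116471057875484488839167999221661362284396544. Using exponentiation by squaring, this requires 7 multiplications. The key idea: if the exponent is even, square the half-power; if odd, multiply by the base once.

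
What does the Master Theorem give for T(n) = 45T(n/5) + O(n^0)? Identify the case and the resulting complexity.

Master Theorem for T(n) = 45T(n/5) + O(n^0):

a = 45, b = 5, c = 0
log_b(a) = log_5(45) = 2.3652

Case 1: c = 0 < log_5(45) = 2.3652
T(n) = O(n^(log_5 45))

For T(n) = 45T(n/5) + O(n^0): log_5(45) = 2.3652. This is Case 1 of the Master Theorem (c < log_b(a), work dominated by leaves), giving O(n^(log_5 45)).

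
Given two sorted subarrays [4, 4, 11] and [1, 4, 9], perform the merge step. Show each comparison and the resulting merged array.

Merging process:

Compare 4 vs 1: take 1 from right. Merged: [1]
Compare 4 vs 4: take 4 from left. Merged: [1, 4]
Compare 4 vs 4: take 4 from left. Merged: [1, 4, 4]
Compare 11 vs 4: take 4 from right. Merged: [1, 4, 4, 4]
Compare 11 vs 9: take 9 from right. Merged: [1, 4, 4, 4, 9]
Append remaining from left: [11]. Merged: [1, 4, 4, 4, 9, 11]

Final merged array: [1, 4, 4, 4, 9, 11]
Total comparisons: 5

The merged array is [1, 4, 4, 4, 9, 11], requiring 5 comparisons. The merge step runs in O(n) time where n is the total number of elements.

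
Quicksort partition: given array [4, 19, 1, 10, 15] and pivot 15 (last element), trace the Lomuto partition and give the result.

Lomuto partition with pivot = 15:

Initial array: [4, 19, 1, 10, 15]

arr[0]=4 <= 15: swap with position 0, array becomes [4, 19, 1, 10, 15]
arr[1]=19 > 15: no swap
arr[2]=1 <= 15: swap with position 1, array becomes [4, 1, 19, 10, 15]
arr[3]=10 <= 15: swap with position 2, array becomes [4, 1, 10, 19, 15]

Place pivot at position 3: [4, 1, 10, 15, 19]
Pivot position: 3

After partitioning with pivot 15, the array becomes [4, 1, 10, 15, 19]. The pivot is placed at index 3. All elements to the left of the pivot are <= 15, and all elements to the right are > 15.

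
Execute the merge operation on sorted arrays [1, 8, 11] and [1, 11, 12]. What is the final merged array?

Merging process:

Compare 1 vs 1: take 1 from left. Merged: [1]
Compare 8 vs 1: take 1 from right. Merged: [1, 1]
Compare 8 vs 11: take 8 from left. Merged: [1, 1, 8]
Compare 11 vs 11: take 11 from left. Merged: [1, 1, 8, 11]
Append remaining from right: [11, 12]. Merged: [1, 1, 8, 11, 11, 12]

Final merged array: [1, 1, 8, 11, 11, 12]
Total comparisons: 4

The merged array is [1, 1, 8, 11, 11, 12], requiring 4 comparisons. The merge step runs in O(n) time where n is the total number of elements.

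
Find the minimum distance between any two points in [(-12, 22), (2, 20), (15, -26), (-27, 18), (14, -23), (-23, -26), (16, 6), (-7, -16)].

Computing all pairwise distances among 8 points:

d((-12, 22), (2, 20)) = 14.1421
d((-12, 22), (15, -26)) = 55.0727
d((-12, 22), (-27, 18)) = 15.5242
d((-12, 22), (14, -23)) = 51.9711
d((-12, 22), (-23, -26)) = 49.2443
d((-12, 22), (16, 6)) = 32.249
d((-12, 22), (-7, -16)) = 38.3275
d((2, 20), (15, -26)) = 47.8017
d((2, 20), (-27, 18)) = 29.0689
d((2, 20), (14, -23)) = 44.643
d((2, 20), (-23, -26)) = 52.3546
d((2, 20), (16, 6)) = 19.799
d((2, 20), (-7, -16)) = 37.108
d((15, -26), (-27, 18)) = 60.8276
d((15, -26), (14, -23)) = 3.1623 <-- minimum
d((15, -26), (-23, -26)) = 38.0
d((15, -26), (16, 6)) = 32.0156
d((15, -26), (-7, -16)) = 24.1661
d((-27, 18), (14, -23)) = 57.9828
d((-27, 18), (-23, -26)) = 44.1814
d((-27, 18), (16, 6)) = 44.643
d((-27, 18), (-7, -16)) = 39.4462
d((14, -23), (-23, -26)) = 37.1214
d((14, -23), (16, 6)) = 29.0689
d((14, -23), (-7, -16)) = 22.1359
d((-23, -26), (16, 6)) = 50.448
d((-23, -26), (-7, -16)) = 18.868
d((16, 6), (-7, -16)) = 31.8277

Closest pair: (15, -26) and (14, -23) with distance 3.1623

The closest pair is (15, -26) and (14, -23) with Euclidean distance 3.1623. For 8 points, brute-force pairwise comparison is shown above. For large n, the divide-and-conquer algorithm (sort by x, recurse on halves, check the dividing strip) achieves O(n log n).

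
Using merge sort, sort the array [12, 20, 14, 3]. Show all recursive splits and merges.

Merge sort trace:

Split: [12, 20, 14, 3] -> [12, 20] and [14, 3]
  Split: [12, 20] -> [12] and [20]
  Merge: [12] + [20] -> [12, 20]
  Split: [14, 3] -> [14] and [3]
  Merge: [14] + [3] -> [3, 14]
Merge: [12, 20] + [3, 14] -> [3, 12, 14, 20]

Final sorted array: [3, 12, 14, 20]

The merge sort proceeds by recursively splitting the array and merging sorted halves.
After all merges, the sorted array is [3, 12, 14, 20].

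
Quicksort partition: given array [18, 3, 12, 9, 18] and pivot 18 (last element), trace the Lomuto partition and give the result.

Lomuto partition with pivot = 18:

Initial array: [18, 3, 12, 9, 18]

arr[0]=18 <= 18: swap with position 0, array becomes [18, 3, 12, 9, 18]
arr[1]=3 <= 18: swap with position 1, array becomes [18, 3, 12, 9, 18]
arr[2]=12 <= 18: swap with position 2, array becomes [18, 3, 12, 9, 18]
arr[3]=9 <= 18: swap with position 3, array becomes [18, 3, 12, 9, 18]

Place pivot at position 4: [18, 3, 12, 9, 18]
Pivot position: 4

After partitioning with pivot 18, the array becomes [18, 3, 12, 9, 18]. The pivot is placed at index 4. All elements to the left of the pivot are <= 18, and all elements to the right are > 18.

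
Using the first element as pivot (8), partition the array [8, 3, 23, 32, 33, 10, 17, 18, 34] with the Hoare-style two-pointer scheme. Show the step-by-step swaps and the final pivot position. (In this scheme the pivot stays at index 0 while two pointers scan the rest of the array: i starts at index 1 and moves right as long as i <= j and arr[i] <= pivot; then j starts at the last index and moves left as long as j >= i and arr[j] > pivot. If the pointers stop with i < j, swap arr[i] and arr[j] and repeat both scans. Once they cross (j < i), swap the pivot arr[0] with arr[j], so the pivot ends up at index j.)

Hoare-style two-pointer partition with pivot = 8:

Initial array: [8, 3, 23, 32, 33, 10, 17, 18, 34]

Pointers start at i = 1, j = 8.
i ends at 2, j ends at 1: the pointers have crossed (j < i), so scanning stops.

Swap pivot arr[0] with arr[1] to place pivot at position 1: [3, 8, 23, 32, 33, 10, 17, 18, 34]
Pivot position: 1

After partitioning with pivot 8, the array becomes [3, 8, 23, 32, 33, 10, 17, 18, 34]. The pivot is placed at index 1. All elements to the left of the pivot are <= 8, and all elements to the right are > 8.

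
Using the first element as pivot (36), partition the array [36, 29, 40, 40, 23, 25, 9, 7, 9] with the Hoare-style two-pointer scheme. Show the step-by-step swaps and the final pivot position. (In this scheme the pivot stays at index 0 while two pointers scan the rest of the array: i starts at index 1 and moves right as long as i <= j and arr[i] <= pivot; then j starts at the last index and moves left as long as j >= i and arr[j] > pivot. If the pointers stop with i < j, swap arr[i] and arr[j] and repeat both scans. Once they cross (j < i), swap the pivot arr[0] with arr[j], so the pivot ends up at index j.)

Hoare-style two-pointer partition with pivot = 36:

Initial array: [36, 29, 40, 40, 23, 25, 9, 7, 9]

Pointers start at i = 1, j = 8.
i stops at index 2 (arr[2]=40 > 36), j stops at index 8 (arr[8]=9 <= 36): swap arr[2] and arr[8], array becomes [36, 29, 9, 40, 23, 25, 9, 7, 40]
i stops at index 3 (arr[3]=40 > 36), j stops at index 7 (arr[7]=7 <= 36): swap arr[3] and arr[7], array becomes [36, 29, 9, 7, 23, 25, 9, 40, 40]
i ends at 7, j ends at 6: the pointers have crossed (j < i), so scanning stops.

Swap pivot arr[0] with arr[6] to place pivot at position 6: [9, 29, 9, 7, 23, 25, 36, 40, 40]
Pivot position: 6

After partitioning with pivot 36, the array becomes [9, 29, 9, 7, 23, 25, 36, 40, 40]. The pivot is placed at index 6. All elements to the left of the pivot are <= 36, and all elements to the right are > 36.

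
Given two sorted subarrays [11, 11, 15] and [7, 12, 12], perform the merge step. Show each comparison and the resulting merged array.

Merging process:

Compare 11 vs 7: take 7 from right. Merged: [7]
Compare 11 vs 12: take 11 from left. Merged: [7, 11]
Compare 11 vs 12: take 11 from left. Merged: [7, 11, 11]
Compare 15 vs 12: take 12 from right. Merged: [7, 11, 11, 12]
Compare 15 vs 12: take 12 from right. Merged: [7, 11, 11, 12, 12]
Append remaining from left: [15]. Merged: [7, 11, 11, 12, 12, 15]

Final merged array: [7, 11, 11, 12, 12, 15]
Total comparisons: 5

The merged array is [7, 11, 11, 12, 12, 15], requiring 5 comparisons. The merge step runs in O(n) time where n is the total number of elements.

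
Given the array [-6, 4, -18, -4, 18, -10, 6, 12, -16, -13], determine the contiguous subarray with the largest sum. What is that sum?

Using Kadane's algorithm on [-6, 4, -18, -4, 18, -10, 6, 12, -16, -13]:

Scanning through the array:
Position 1 (value 4): max_ending_here = 4, max_so_far = 4
Position 2 (value -18): max_ending_here = -14, max_so_far = 4
Position 3 (value -4): max_ending_here = -4, max_so_far = 4
Position 4 (value 18): max_ending_here = 18, max_so_far = 18
Position 5 (value -10): max_ending_here = 8, max_so_far = 18
Position 6 (value 6): max_ending_here = 14, max_so_far = 18
Position 7 (value 12): max_ending_here = 26, max_so_far = 26
Position 8 (value -16): max_ending_here = 10, max_so_far = 26
Position 9 (value -13): max_ending_here = -3, max_so_far = 26

Maximum subarray: [18, -10, 6, 12]
Maximum sum: 26

The maximum subarray is [18, -10, 6, 12] with sum 26. This subarray runs from index 4 to index 7.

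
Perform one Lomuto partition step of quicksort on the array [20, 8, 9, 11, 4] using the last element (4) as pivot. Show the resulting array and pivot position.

Lomuto partition with pivot = 4:

Initial array: [20, 8, 9, 11, 4]

arr[0]=20 > 4: no swap
arr[1]=8 > 4: no swap
arr[2]=9 > 4: no swap
arr[3]=11 > 4: no swap

Place pivot at position 0: [4, 8, 9, 11, 20]
Pivot position: 0

After partitioning with pivot 4, the array becomes [4, 8, 9, 11, 20]. The pivot is placed at index 0. All elements to the left of the pivot are <= 4, and all elements to the right are > 4.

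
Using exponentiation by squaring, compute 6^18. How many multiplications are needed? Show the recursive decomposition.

Computing 6^18 by squaring (build up from 6^1; each line after the first costs one multiplication):

6^1 = 6
6^2 = (6^1)^2 = 6^2 = 36
6^4 = (6^2)^2 = 36^2 = 1296
6^8 = (6^4)^2 = 1296^2 = 1679616
6^9 = 6 * 6^8 = 6 * 1679616 = 10077696
6^18 = (6^9)^2 = 10077696^2 = 101559956668416

Result: 101559956668416
Multiplications needed: 5 (5 lines after 6^1)

6^18 = 101559956668416. Using exponentiation by squaring, this requires 5 multiplications. The key idea: if the exponent is even, square the half-power; if odd, multiply by the base once.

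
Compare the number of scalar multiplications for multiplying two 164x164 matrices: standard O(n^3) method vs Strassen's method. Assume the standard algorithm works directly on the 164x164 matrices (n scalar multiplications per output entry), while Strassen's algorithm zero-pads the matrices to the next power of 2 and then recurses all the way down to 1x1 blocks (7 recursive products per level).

Matrix multiplication for 164x164 matrices:

Strassen's algorithm requires power-of-2 dimensions. Pad 164x164 to 256x256 (next power of 2).

Standard algorithm: 164^3 = 4410944 multiplications
Strassen's algorithm: 7^(log2(256)) = 7^8 = 5764801 multiplications
Difference: 4410944 - 5764801 = -1353857 (Strassen uses MORE here due to padding overhead — for small or just-over-power-of-2 n, padding can outweigh the per-level savings)

Standard: 4410944 multiplications (164^3). Strassen: 5764801 multiplications (7^8, after padding to 256x256). Strassen reduces 8 recursive multiplications to 7 at each level.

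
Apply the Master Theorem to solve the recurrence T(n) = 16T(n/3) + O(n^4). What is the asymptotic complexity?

Master Theorem for T(n) = 16T(n/3) + O(n^4):

a = 16, b = 3, c = 4
log_b(a) = log_3(16) = 2.5237

Case 3: c = 4 > log_3(16) = 2.5237
T(n) = O(n^4) = O(n^4)

For T(n) = 16T(n/3) + O(n^4): log_3(16) = 2.5237. This is Case 3 of the Master Theorem (c > log_b(a), work dominated by root), giving O(n^4).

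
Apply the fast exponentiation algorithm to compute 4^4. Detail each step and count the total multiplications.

Computing 4^4 by squaring (build up from 4^1; each line after the first costs one multiplication):

4^1 = 4
4^2 = (4^1)^2 = 4^2 = 16
4^4 = (4^2)^2 = 16^2 = 256

Result: 256
Multiplications needed: 2 (2 lines after 4^1)

4^4 = 256. Using exponentiation by squaring, this requires 2 multiplications. The key idea: if the exponent is even, square the half-power; if odd, multiply by the base once.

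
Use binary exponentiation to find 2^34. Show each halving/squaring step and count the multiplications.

Computing 2^34 by squaring (build up from 2^1; each line after the first costs one multiplication):

2^1 = 2
2^2 = (2^1)^2 = 2^2 = 4
2^4 = (2^2)^2 = 4^2 = 16
2^8 = (2^4)^2 = 16^2 = 256
2^16 = (2^8)^2 = 256^2 = 65536
2^17 = 2 * 2^16 = 2 * 65536 = 131072
2^34 = (2^17)^2 = 131072^2 = 17179869184

Result: 17179869184
Multiplications needed: 6 (6 lines after 2^1)

2^34 = 17179869184. Using exponentiation by squaring, this requires 6 multiplications. The key idea: if the exponent is even, square the half-power; if odd, multiply by the base once.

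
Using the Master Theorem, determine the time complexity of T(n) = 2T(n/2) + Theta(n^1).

Master Theorem for T(n) = 2T(n/2) + O(n^1):

a = 2, b = 2, c = 1
log_b(a) = log_2(2) = 1.0000

Case 2: c = 1 = log_2(2) = 1.0000
T(n) = O(n^1 log n) = O(n log n)

For T(n) = 2T(n/2) + O(n^1): log_2(2) = 1.0000. This is Case 2 of the Master Theorem (c = log_b(a), equal work at all levels), giving O(n log n).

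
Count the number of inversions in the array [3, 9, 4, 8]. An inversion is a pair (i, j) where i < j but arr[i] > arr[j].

Finding inversions in [3, 9, 4, 8]:

(1, 2): arr[1]=9 > arr[2]=4
(1, 3): arr[1]=9 > arr[3]=8

Total inversions: 2

The array has 2 inversion(s): (1,2), (1,3). Each pair (i,j) satisfies i < j and arr[i] > arr[j].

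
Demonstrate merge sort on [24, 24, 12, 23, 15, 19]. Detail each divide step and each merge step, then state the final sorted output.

Merge sort trace:

Split: [24, 24, 12, 23, 15, 19] -> [24, 24, 12] and [23, 15, 19]
  Split: [24, 24, 12] -> [24] and [24, 12]
    Split: [24, 12] -> [24] and [12]
    Merge: [24] + [12] -> [12, 24]
  Merge: [24] + [12, 24] -> [12, 24, 24]
  Split: [23, 15, 19] -> [23] and [15, 19]
    Split: [15, 19] -> [15] and [19]
    Merge: [15] + [19] -> [15, 19]
  Merge: [23] + [15, 19] -> [15, 19, 23]
Merge: [12, 24, 24] + [15, 19, 23] -> [12, 15, 19, 23, 24, 24]

Final sorted array: [12, 15, 19, 23, 24, 24]

The merge sort proceeds by recursively splitting the array and merging sorted halves.
After all merges, the sorted array is [12, 15, 19, 23, 24, 24].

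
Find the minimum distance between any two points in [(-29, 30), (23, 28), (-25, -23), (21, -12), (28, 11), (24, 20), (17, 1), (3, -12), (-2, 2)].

Computing all pairwise distances among 9 points:

d((-29, 30), (23, 28)) = 52.0384
d((-29, 30), (-25, -23)) = 53.1507
d((-29, 30), (21, -12)) = 65.2993
d((-29, 30), (28, 11)) = 60.0833
d((-29, 30), (24, 20)) = 53.9351
d((-29, 30), (17, 1)) = 54.3783
d((-29, 30), (3, -12)) = 52.8015
d((-29, 30), (-2, 2)) = 38.8973
d((23, 28), (-25, -23)) = 70.0357
d((23, 28), (21, -12)) = 40.05
d((23, 28), (28, 11)) = 17.72
d((23, 28), (24, 20)) = 8.0623 <-- minimum
d((23, 28), (17, 1)) = 27.6586
d((23, 28), (3, -12)) = 44.7214
d((23, 28), (-2, 2)) = 36.0694
d((-25, -23), (21, -12)) = 47.2969
d((-25, -23), (28, 11)) = 62.9682
d((-25, -23), (24, 20)) = 65.192
d((-25, -23), (17, 1)) = 48.3735
d((-25, -23), (3, -12)) = 30.0832
d((-25, -23), (-2, 2)) = 33.9706
d((21, -12), (28, 11)) = 24.0416
d((21, -12), (24, 20)) = 32.1403
d((21, -12), (17, 1)) = 13.6015
d((21, -12), (3, -12)) = 18.0
d((21, -12), (-2, 2)) = 26.9258
d((28, 11), (24, 20)) = 9.8489
d((28, 11), (17, 1)) = 14.8661
d((28, 11), (3, -12)) = 33.9706
d((28, 11), (-2, 2)) = 31.3209
d((24, 20), (17, 1)) = 20.2485
d((24, 20), (3, -12)) = 38.2753
d((24, 20), (-2, 2)) = 31.6228
d((17, 1), (3, -12)) = 19.105
d((17, 1), (-2, 2)) = 19.0263
d((3, -12), (-2, 2)) = 14.8661

Closest pair: (23, 28) and (24, 20) with distance 8.0623

The closest pair is (23, 28) and (24, 20) with Euclidean distance 8.0623. For 9 points, brute-force pairwise comparison is shown above. For large n, the divide-and-conquer algorithm (sort by x, recurse on halves, check the dividing strip) achieves O(n log n).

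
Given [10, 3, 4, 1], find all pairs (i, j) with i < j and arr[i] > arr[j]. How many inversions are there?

Finding inversions in [10, 3, 4, 1]:

(0, 1): arr[0]=10 > arr[1]=3
(0, 2): arr[0]=10 > arr[2]=4
(0, 3): arr[0]=10 > arr[3]=1
(1, 3): arr[1]=3 > arr[3]=1
(2, 3): arr[2]=4 > arr[3]=1

Total inversions: 5

The array has 5 inversion(s): (0,1), (0,2), (0,3), (1,3), (2,3). Each pair (i,j) satisfies i < j and arr[i] > arr[j].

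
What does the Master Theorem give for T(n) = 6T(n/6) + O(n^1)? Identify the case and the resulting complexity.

Master Theorem for T(n) = 6T(n/6) + O(n^1):

a = 6, b = 6, c = 1
log_b(a) = log_6(6) = 1.0000

Case 2: c = 1 = log_6(6) = 1.0000
T(n) = O(n^1 log n) = O(n log n)

For T(n) = 6T(n/6) + O(n^1): log_6(6) = 1.0000. This is Case 2 of the Master Theorem (c = log_b(a), equal work at all levels), giving O(n log n).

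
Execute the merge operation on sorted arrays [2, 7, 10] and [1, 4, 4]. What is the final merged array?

Merging process:

Compare 2 vs 1: take 1 from right. Merged: [1]
Compare 2 vs 4: take 2 from left. Merged: [1, 2]
Compare 7 vs 4: take 4 from right. Merged: [1, 2, 4]
Compare 7 vs 4: take 4 from right. Merged: [1, 2, 4, 4]
Append remaining from left: [7, 10]. Merged: [1, 2, 4, 4, 7, 10]

Final merged array: [1, 2, 4, 4, 7, 10]
Total comparisons: 4

The merged array is [1, 2, 4, 4, 7, 10], requiring 4 comparisons. The merge step runs in O(n) time where n is the total number of elements.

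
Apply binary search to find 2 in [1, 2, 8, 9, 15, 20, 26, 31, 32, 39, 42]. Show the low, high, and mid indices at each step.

Binary search for 2 in [1, 2, 8, 9, 15, 20, 26, 31, 32, 39, 42]:

lo=0, hi=10, mid=5, arr[mid]=20 -> 20 > 2, search left half
lo=0, hi=4, mid=2, arr[mid]=8 -> 8 > 2, search left half
lo=0, hi=1, mid=0, arr[mid]=1 -> 1 < 2, search right half
lo=1, hi=1, mid=1, arr[mid]=2 -> Found target at index 1!

Binary search finds 2 at index 1 after 4 comparisons. The search repeatedly halves the search space by comparing with the middle element.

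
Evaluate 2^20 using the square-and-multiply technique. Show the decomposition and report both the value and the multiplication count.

Computing 2^20 by squaring (build up from 2^1; each line after the first costs one multiplication):

2^1 = 2
2^2 = (2^1)^2 = 2^2 = 4
2^4 = (2^2)^2 = 4^2 = 16
2^5 = 2 * 2^4 = 2 * 16 = 32
2^10 = (2^5)^2 = 32^2 = 1024
2^20 = (2^10)^2 = 1024^2 = 1048576

Result: 1048576
Multiplications needed: 5 (5 lines after 2^1)

2^20 = 1048576. Using exponentiation by squaring, this requires 5 multiplications. The key idea: if the exponent is even, square the half-power; if odd, multiply by the base once.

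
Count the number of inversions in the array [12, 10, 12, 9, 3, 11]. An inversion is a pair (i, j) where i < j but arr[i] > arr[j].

Finding inversions in [12, 10, 12, 9, 3, 11]:

(0, 1): arr[0]=12 > arr[1]=10
(0, 3): arr[0]=12 > arr[3]=9
(0, 4): arr[0]=12 > arr[4]=3
(0, 5): arr[0]=12 > arr[5]=11
(1, 3): arr[1]=10 > arr[3]=9
(1, 4): arr[1]=10 > arr[4]=3
(2, 3): arr[2]=12 > arr[3]=9
(2, 4): arr[2]=12 > arr[4]=3
(2, 5): arr[2]=12 > arr[5]=11
(3, 4): arr[3]=9 > arr[4]=3

Total inversions: 10

The array has 10 inversion(s): (0,1), (0,3), (0,4), (0,5), (1,3), (1,4), (2,3), (2,4), (2,5), (3,4). Each pair (i,j) satisfies i < j and arr[i] > arr[j].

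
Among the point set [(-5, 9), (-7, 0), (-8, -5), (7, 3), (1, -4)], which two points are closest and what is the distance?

Computing all pairwise distances among 5 points:

d((-5, 9), (-7, 0)) = 9.2195
d((-5, 9), (-8, -5)) = 14.3178
d((-5, 9), (7, 3)) = 13.4164
d((-5, 9), (1, -4)) = 14.3178
d((-7, 0), (-8, -5)) = 5.099 <-- minimum
d((-7, 0), (7, 3)) = 14.3178
d((-7, 0), (1, -4)) = 8.9443
d((-8, -5), (7, 3)) = 17.0
d((-8, -5), (1, -4)) = 9.0554
d((7, 3), (1, -4)) = 9.2195

Closest pair: (-7, 0) and (-8, -5) with distance 5.099

The closest pair is (-7, 0) and (-8, -5) with Euclidean distance 5.099. For 5 points, brute-force pairwise comparison is shown above. For large n, the divide-and-conquer algorithm (sort by x, recurse on halves, check the dividing strip) achieves O(n log n).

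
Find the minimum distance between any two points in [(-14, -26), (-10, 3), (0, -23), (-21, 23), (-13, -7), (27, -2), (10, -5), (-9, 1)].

Computing all pairwise distances among 8 points:

d((-14, -26), (-10, 3)) = 29.2746
d((-14, -26), (0, -23)) = 14.3178
d((-14, -26), (-21, 23)) = 49.4975
d((-14, -26), (-13, -7)) = 19.0263
d((-14, -26), (27, -2)) = 47.5079
d((-14, -26), (10, -5)) = 31.8904
d((-14, -26), (-9, 1)) = 27.4591
d((-10, 3), (0, -23)) = 27.8568
d((-10, 3), (-21, 23)) = 22.8254
d((-10, 3), (-13, -7)) = 10.4403
d((-10, 3), (27, -2)) = 37.3363
d((-10, 3), (10, -5)) = 21.5407
d((-10, 3), (-9, 1)) = 2.2361 <-- minimum
d((0, -23), (-21, 23)) = 50.5668
d((0, -23), (-13, -7)) = 20.6155
d((0, -23), (27, -2)) = 34.2053
d((0, -23), (10, -5)) = 20.5913
d((0, -23), (-9, 1)) = 25.632
d((-21, 23), (-13, -7)) = 31.0483
d((-21, 23), (27, -2)) = 54.1202
d((-21, 23), (10, -5)) = 41.7732
d((-21, 23), (-9, 1)) = 25.0599
d((-13, -7), (27, -2)) = 40.3113
d((-13, -7), (10, -5)) = 23.0868
d((-13, -7), (-9, 1)) = 8.9443
d((27, -2), (10, -5)) = 17.2627
d((27, -2), (-9, 1)) = 36.1248
d((10, -5), (-9, 1)) = 19.9249

Closest pair: (-10, 3) and (-9, 1) with distance 2.2361

The closest pair is (-10, 3) and (-9, 1) with Euclidean distance 2.2361. For 8 points, brute-force pairwise comparison is shown above. For large n, the divide-and-conquer algorithm (sort by x, recurse on halves, check the dividing strip) achieves O(n log n).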